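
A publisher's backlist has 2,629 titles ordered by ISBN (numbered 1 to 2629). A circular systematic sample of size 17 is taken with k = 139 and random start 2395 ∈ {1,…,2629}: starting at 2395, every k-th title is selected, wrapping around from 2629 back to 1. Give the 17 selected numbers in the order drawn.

Selection 1: 2395
Selection 2: 2395 + 139 = 2534
Selection 3: 2534 + 139 = 2673 → 2673 − 2629 = 44
Selection 4: 44 + 139 = 183
Selection 5: 183 + 139 = 322
Selection 6: 322 + 139 = 461
Selection 7: 461 + 139 = 600
Selection 8: 600 + 139 = 739
Selection 9: 739 + 139 = 878
Selection 10: 878 + 139 = 1017
Selection 11: 1017 + 139 = 1156
Selection 12: 1156 + 139 = 1295
Selection 13: 1295 + 139 = 1434
Selection 14: 1434 + 139 = 1573
Selection 15: 1573 + 139 = 1712
Selection 16: 1712 + 139 = 1851
Selection 17: 1851 + 139 = 1990

2395, 2534, 44, 183, 322, 461, 600, 739, 878, 1017, 1156, 1295, 1434, 1573, 1712, 1851, 1990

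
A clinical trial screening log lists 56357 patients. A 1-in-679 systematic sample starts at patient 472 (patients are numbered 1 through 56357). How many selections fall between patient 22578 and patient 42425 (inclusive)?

k = 679
First selection ≥ 22578: 472 + ⌈(22578−472)/679⌉·679 = 472 + 33×679 = 22879
Last selection ≤ 42425: 472 + ⌊(42425−472)/679⌋·679 = 472 + 61×679 = 41891
Count = 61 − 33 + 1 = 29

29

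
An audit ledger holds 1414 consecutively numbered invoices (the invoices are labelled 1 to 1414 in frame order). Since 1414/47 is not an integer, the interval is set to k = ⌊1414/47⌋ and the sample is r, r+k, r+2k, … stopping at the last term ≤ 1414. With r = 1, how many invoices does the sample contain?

k = ⌊1414/47⌋ = 30
Achieved size = ⌊(1414 − 1)/30⌋ + 1 = ⌊1413/30⌋ + 1 = 47 + 1 = 48
(last selection: 1 + 47×30 = 1411 ≤ 1414; next would be 1441 > 1414)

48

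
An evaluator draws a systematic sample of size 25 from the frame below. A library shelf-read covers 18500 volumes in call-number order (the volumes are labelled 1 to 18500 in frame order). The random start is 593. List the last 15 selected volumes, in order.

7993, 8733, 9473, 10213, 10953, 11693, 12433, 13173, 13913, 14653, 15393, 16133, 16873, 17613, 18353

k = N/n = 18500/25 = 740
11th selection = 593 + 10×740 = 7993
12th: 7993 + 740 = 8733
13th: 8733 + 740 = 9473
14th: 9473 + 740 = 10213
15th: 10213 + 740 = 10953
16th: 10953 + 740 = 11693
17th: 11693 + 740 = 12433
18th: 12433 + 740 = 13173
19th: 13173 + 740 = 13913
20th: 13913 + 740 = 14653
21st: 14653 + 740 = 15393
22nd: 15393 + 740 = 16133
23rd: 16133 + 740 = 16873
24th: 16873 + 740 = 17613
25th: 17613 + 740 = 18353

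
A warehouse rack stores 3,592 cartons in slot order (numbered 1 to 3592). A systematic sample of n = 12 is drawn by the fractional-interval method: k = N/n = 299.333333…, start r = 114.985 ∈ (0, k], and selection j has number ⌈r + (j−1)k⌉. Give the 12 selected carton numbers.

j=1: r + 0k = 114.985 → ⌈·⌉ = 115
j=2: r + 1k = 414.318333… → ⌈·⌉ = 415
j=3: r + 2k = 713.651666… → ⌈·⌉ = 714
j=4: r + 3k = 1012.985 → ⌈·⌉ = 1013
j=5: r + 4k = 1312.318333… → ⌈·⌉ = 1313
j=6: r + 5k = 1611.651666… → ⌈·⌉ = 1612
j=7: r + 6k = 1910.985 → ⌈·⌉ = 1911
j=8: r + 7k = 2210.318333… → ⌈·⌉ = 2211
j=9: r + 8k = 2509.651666… → ⌈·⌉ = 2510
j=10: r + 9k = 2808.985 → ⌈·⌉ = 2809
j=11: r + 10k = 3108.318333… → ⌈·⌉ = 3109
j=12: r + 11k = 3407.651666… → ⌈·⌉ = 3408

115, 415, 714, 1013, 1313, 1612, 1911, 2211, 2510, 2809, 3109, 3408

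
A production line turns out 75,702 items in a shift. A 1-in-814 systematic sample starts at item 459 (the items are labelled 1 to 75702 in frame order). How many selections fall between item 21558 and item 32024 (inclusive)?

k = 814
First selection ≥ 21558: 459 + ⌈(21558−459)/814⌉·814 = 459 + 26×814 = 21623
Last selection ≤ 32024: 459 + ⌊(32024−459)/814⌋·814 = 459 + 38×814 = 31391
Count = 38 − 26 + 1 = 13

13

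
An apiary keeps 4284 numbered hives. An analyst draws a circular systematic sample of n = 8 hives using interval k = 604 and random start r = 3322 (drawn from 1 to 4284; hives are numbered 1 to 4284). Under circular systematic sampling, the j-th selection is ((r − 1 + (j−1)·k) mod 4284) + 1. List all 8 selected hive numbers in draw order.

3322, 3926, 246, 850, 1454, 2058, 2662, 3266

Selection 1: 3322
Selection 2: 3322 + 604 = 3926
Selection 3: 3926 + 604 = 4530 → 4530 − 4284 = 246
Selection 4: 246 + 604 = 850
Selection 5: 850 + 604 = 1454
Selection 6: 1454 + 604 = 2058
Selection 7: 2058 + 604 = 2662
Selection 8: 2662 + 604 = 3266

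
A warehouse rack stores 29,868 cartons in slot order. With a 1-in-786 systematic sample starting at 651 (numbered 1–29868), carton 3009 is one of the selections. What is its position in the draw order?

4

k = 786
position = (3009 − 651)/786 + 1 = 2358/786 + 1 = 3 + 1 = 4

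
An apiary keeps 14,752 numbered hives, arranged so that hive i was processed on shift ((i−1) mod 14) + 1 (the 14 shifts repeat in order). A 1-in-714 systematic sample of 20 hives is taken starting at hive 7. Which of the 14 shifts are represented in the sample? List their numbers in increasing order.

Consecutive selections differ by k = 714, so their shift numbers differ by 714 mod 14 = 0.
gcd(714, 14) = 14, so the sample visits 14/14 = 1 distinct residues mod 14.
Start 7 is shift 7; the shifts hit are 7.

7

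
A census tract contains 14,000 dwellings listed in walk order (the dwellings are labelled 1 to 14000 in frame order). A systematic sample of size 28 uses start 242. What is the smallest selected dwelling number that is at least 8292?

8742

k = 14000/28 = 500
Steps past start: ⌈(8292 − 242)/500⌉ = ⌈8050/500⌉ = 17
Selected dwelling: 242 + 17×500 = 8742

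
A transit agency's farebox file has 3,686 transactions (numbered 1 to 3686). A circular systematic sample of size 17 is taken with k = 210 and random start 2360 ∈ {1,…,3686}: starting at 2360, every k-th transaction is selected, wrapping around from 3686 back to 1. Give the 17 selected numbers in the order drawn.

Selection 1: 2360
Selection 2: 2360 + 210 = 2570
Selection 3: 2570 + 210 = 2780
Selection 4: 2780 + 210 = 2990
Selection 5: 2990 + 210 = 3200
Selection 6: 3200 + 210 = 3410
Selection 7: 3410 + 210 = 3620
Selection 8: 3620 + 210 = 3830 → 3830 − 3686 = 144
Selection 9: 144 + 210 = 354
Selection 10: 354 + 210 = 564
Selection 11: 564 + 210 = 774
Selection 12: 774 + 210 = 984
Selection 13: 984 + 210 = 1194
Selection 14: 1194 + 210 = 1404
Selection 15: 1404 + 210 = 1614
Selection 16: 1614 + 210 = 1824
Selection 17: 1824 + 210 = 2034

2360, 2570, 2780, 2990, 3200, 3410, 3620, 144, 354, 564, 774, 984, 1194, 1404, 1614, 1824, 2034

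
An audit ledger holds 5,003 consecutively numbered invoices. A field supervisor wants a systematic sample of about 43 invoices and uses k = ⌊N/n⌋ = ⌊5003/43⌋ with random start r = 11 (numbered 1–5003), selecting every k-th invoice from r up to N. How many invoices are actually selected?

44

k = ⌊5003/43⌋ = 116
Achieved size = ⌊(5003 − 11)/116⌋ + 1 = ⌊4992/116⌋ + 1 = 43 + 1 = 44
(last selection: 11 + 43×116 = 4999 ≤ 5003; next would be 5115 > 5003)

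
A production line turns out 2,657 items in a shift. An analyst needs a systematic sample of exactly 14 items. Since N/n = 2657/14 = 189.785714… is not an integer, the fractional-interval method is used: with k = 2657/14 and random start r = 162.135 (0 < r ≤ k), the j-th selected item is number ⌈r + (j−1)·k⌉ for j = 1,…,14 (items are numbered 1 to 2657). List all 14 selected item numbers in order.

163, 352, 542, 732, 922, 1112, 1301, 1491, 1681, 1871, 2060, 2250, 2440, 2630

j=1: r + 0k = 162.135 → ⌈·⌉ = 163
j=2: r + 1k = 351.920714… → ⌈·⌉ = 352
j=3: r + 2k = 541.706428… → ⌈·⌉ = 542
j=4: r + 3k = 731.492142… → ⌈·⌉ = 732
j=5: r + 4k = 921.277857… → ⌈·⌉ = 922
j=6: r + 5k = 1111.063571… → ⌈·⌉ = 1112
j=7: r + 6k = 1300.849285… → ⌈·⌉ = 1301
j=8: r + 7k = 1490.635 → ⌈·⌉ = 1491
j=9: r + 8k = 1680.420714… → ⌈·⌉ = 1681
j=10: r + 9k = 1870.206428… → ⌈·⌉ = 1871
j=11: r + 10k = 2059.992142… → ⌈·⌉ = 2060
j=12: r + 11k = 2249.777857… → ⌈·⌉ = 2250
j=13: r + 12k = 2439.563571… → ⌈·⌉ = 2440
j=14: r + 13k = 2629.349285… → ⌈·⌉ = 2630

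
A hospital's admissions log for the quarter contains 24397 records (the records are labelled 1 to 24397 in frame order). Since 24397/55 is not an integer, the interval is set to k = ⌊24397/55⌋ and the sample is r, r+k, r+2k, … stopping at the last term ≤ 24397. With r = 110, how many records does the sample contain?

k = ⌊24397/55⌋ = 443
Achieved size = ⌊(24397 − 110)/443⌋ + 1 = ⌊24287/443⌋ + 1 = 54 + 1 = 55
(last selection: 110 + 54×443 = 24032 ≤ 24397; next would be 24475 > 24397)

55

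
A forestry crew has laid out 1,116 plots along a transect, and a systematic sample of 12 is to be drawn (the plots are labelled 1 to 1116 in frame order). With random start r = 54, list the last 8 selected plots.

k = N/n = 1116/12 = 93
5th selection = 54 + 4×93 = 426
6th: 426 + 93 = 519
7th: 519 + 93 = 612
8th: 612 + 93 = 705
9th: 705 + 93 = 798
10th: 798 + 93 = 891
11th: 891 + 93 = 984
12th: 984 + 93 = 1077

426, 519, 612, 705, 798, 891, 984, 1077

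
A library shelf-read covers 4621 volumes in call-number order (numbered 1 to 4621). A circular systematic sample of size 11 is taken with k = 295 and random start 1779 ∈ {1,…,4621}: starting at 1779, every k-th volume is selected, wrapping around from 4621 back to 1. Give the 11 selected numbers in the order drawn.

Selection 1: 1779
Selection 2: 1779 + 295 = 2074
Selection 3: 2074 + 295 = 2369
Selection 4: 2369 + 295 = 2664
Selection 5: 2664 + 295 = 2959
Selection 6: 2959 + 295 = 3254
Selection 7: 3254 + 295 = 3549
Selection 8: 3549 + 295 = 3844
Selection 9: 3844 + 295 = 4139
Selection 10: 4139 + 295 = 4434
Selection 11: 4434 + 295 = 4729 → 4729 − 4621 = 108

1779, 2074, 2369, 2664, 2959, 3254, 3549, 3844, 4139, 4434, 108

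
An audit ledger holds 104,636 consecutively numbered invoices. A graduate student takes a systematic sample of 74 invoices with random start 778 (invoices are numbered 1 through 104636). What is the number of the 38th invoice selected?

k = 104636/74 = 1414
38th selection = r + (38−1)·k = 778 + 37×1414 = 778 + 52318 = 53096

53096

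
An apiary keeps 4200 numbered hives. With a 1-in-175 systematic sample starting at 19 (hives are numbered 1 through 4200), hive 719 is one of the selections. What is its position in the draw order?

k = 175
position = (719 − 19)/175 + 1 = 700/175 + 1 = 4 + 1 = 5

5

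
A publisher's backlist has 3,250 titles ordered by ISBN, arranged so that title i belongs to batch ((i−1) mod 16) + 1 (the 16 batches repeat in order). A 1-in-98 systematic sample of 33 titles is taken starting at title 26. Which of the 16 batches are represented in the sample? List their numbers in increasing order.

2, 4, 6, 8, 10, 12, 14, 16

Consecutive selections differ by k = 98, so their batch numbers differ by 98 mod 16 = 2.
gcd(98, 16) = 2, so the sample visits 16/2 = 8 distinct residues mod 16.
Start 26 is batch 10; the batches hit are 2, 4, 6, 8, 10, 12, 14, 16.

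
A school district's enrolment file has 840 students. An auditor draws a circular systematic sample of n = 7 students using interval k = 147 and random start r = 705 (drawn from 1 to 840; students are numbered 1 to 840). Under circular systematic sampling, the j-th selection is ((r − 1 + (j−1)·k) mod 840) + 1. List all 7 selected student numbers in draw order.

705, 12, 159, 306, 453, 600, 747

Selection 1: 705
Selection 2: 705 + 147 = 852 → 852 − 840 = 12
Selection 3: 12 + 147 = 159
Selection 4: 159 + 147 = 306
Selection 5: 306 + 147 = 453
Selection 6: 453 + 147 = 600
Selection 7: 600 + 147 = 747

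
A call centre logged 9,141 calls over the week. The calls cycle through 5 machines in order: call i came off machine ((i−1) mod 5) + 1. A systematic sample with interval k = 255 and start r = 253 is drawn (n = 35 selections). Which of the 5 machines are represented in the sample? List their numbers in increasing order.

Consecutive selections differ by k = 255, so their machine numbers differ by 255 mod 5 = 0.
gcd(255, 5) = 5, so the sample visits 5/5 = 1 distinct residues mod 5.
Start 253 is machine 3; the machines hit are 3.

3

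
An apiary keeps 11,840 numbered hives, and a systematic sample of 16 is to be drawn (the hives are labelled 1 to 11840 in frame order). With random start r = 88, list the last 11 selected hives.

k = N/n = 11840/16 = 740
6th selection = 88 + 5×740 = 3788
7th: 3788 + 740 = 4528
8th: 4528 + 740 = 5268
9th: 5268 + 740 = 6008
10th: 6008 + 740 = 6748
11th: 6748 + 740 = 7488
12th: 7488 + 740 = 8228
13th: 8228 + 740 = 8968
14th: 8968 + 740 = 9708
15th: 9708 + 740 = 10448
16th: 10448 + 740 = 11188

3788, 4528, 5268, 6008, 6748, 7488, 8228, 8968, 9708, 10448, 11188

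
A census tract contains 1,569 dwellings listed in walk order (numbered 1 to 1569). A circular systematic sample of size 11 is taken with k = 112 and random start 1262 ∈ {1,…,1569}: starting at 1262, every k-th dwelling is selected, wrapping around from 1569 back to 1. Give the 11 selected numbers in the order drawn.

1262, 1374, 1486, 29, 141, 253, 365, 477, 589, 701, 813

Selection 1: 1262
Selection 2: 1262 + 112 = 1374
Selection 3: 1374 + 112 = 1486
Selection 4: 1486 + 112 = 1598 → 1598 − 1569 = 29
Selection 5: 29 + 112 = 141
Selection 6: 141 + 112 = 253
Selection 7: 253 + 112 = 365
Selection 8: 365 + 112 = 477
Selection 9: 477 + 112 = 589
Selection 10: 589 + 112 = 701
Selection 11: 701 + 112 = 813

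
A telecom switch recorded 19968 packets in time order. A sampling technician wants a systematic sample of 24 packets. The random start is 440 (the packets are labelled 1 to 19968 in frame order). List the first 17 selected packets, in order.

k = N/n = 19968/24 = 832
packet 1: 440
packet 2: 440 + 832 = 1272
packet 3: 1272 + 832 = 2104
packet 4: 2104 + 832 = 2936
packet 5: 2936 + 832 = 3768
packet 6: 3768 + 832 = 4600
packet 7: 4600 + 832 = 5432
packet 8: 5432 + 832 = 6264
packet 9: 6264 + 832 = 7096
packet 10: 7096 + 832 = 7928
packet 11: 7928 + 832 = 8760
packet 12: 8760 + 832 = 9592
packet 13: 9592 + 832 = 10424
packet 14: 10424 + 832 = 11256
packet 15: 11256 + 832 = 12088
packet 16: 12088 + 832 = 12920
packet 17: 12920 + 832 = 13752

440, 1272, 2104, 2936, 3768, 4600, 5432, 6264, 7096, 7928, 8760, 9592, 10424, 11256, 12088, 12920, 13752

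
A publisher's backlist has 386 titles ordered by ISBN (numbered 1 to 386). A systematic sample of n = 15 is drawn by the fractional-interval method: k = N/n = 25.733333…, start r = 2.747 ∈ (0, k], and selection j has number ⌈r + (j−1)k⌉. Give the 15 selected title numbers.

j=1: r + 0k = 2.747 → ⌈·⌉ = 3
j=2: r + 1k = 28.480333… → ⌈·⌉ = 29
j=3: r + 2k = 54.213666… → ⌈·⌉ = 55
j=4: r + 3k = 79.947 → ⌈·⌉ = 80
j=5: r + 4k = 105.680333… → ⌈·⌉ = 106
j=6: r + 5k = 131.413666… → ⌈·⌉ = 132
j=7: r + 6k = 157.147 → ⌈·⌉ = 158
j=8: r + 7k = 182.880333… → ⌈·⌉ = 183
j=9: r + 8k = 208.613666… → ⌈·⌉ = 209
j=10: r + 9k = 234.347 → ⌈·⌉ = 235
j=11: r + 10k = 260.080333… → ⌈·⌉ = 261
j=12: r + 11k = 285.813666… → ⌈·⌉ = 286
j=13: r + 12k = 311.547 → ⌈·⌉ = 312
j=14: r + 13k = 337.280333… → ⌈·⌉ = 338
j=15: r + 14k = 363.013666… → ⌈·⌉ = 364

3, 29, 55, 80, 106, 132, 158, 183, 209, 235, 261, 286, 312, 338, 364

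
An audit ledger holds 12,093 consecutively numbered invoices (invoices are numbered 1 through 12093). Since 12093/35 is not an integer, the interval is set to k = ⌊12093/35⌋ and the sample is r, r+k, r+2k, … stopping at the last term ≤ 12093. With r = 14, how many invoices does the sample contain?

36

k = ⌊12093/35⌋ = 345
Achieved size = ⌊(12093 − 14)/345⌋ + 1 = ⌊12079/345⌋ + 1 = 35 + 1 = 36
(last selection: 14 + 35×345 = 12089 ≤ 12093; next would be 12434 > 12093)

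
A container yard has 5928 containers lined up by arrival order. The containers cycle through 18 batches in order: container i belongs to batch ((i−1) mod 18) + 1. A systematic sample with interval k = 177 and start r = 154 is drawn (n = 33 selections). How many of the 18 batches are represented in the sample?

Consecutive selections differ by k = 177, so their batch numbers differ by 177 mod 18 = 15.
gcd(177, 18) = 3, so the sample visits 18/3 = 6 distinct residues mod 18.
Start 154 is batch 10; the batches hit are 1, 4, 7, 10, 13, 16.

6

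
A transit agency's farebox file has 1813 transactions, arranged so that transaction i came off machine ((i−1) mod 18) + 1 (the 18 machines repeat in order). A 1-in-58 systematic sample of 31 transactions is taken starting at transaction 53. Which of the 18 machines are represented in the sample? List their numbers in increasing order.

1, 3, 5, 7, 9, 11, 13, 15, 17

Consecutive selections differ by k = 58, so their machine numbers differ by 58 mod 18 = 4.
gcd(58, 18) = 2, so the sample visits 18/2 = 9 distinct residues mod 18.
Start 53 is machine 17; the machines hit are 1, 3, 5, 7, 9, 11, 13, 15, 17.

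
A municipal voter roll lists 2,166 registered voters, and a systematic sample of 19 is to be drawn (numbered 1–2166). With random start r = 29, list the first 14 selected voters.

k = N/n = 2166/19 = 114
voter 1: 29
voter 2: 29 + 114 = 143
voter 3: 143 + 114 = 257
voter 4: 257 + 114 = 371
voter 5: 371 + 114 = 485
voter 6: 485 + 114 = 599
voter 7: 599 + 114 = 713
voter 8: 713 + 114 = 827
voter 9: 827 + 114 = 941
voter 10: 941 + 114 = 1055
voter 11: 1055 + 114 = 1169
voter 12: 1169 + 114 = 1283
voter 13: 1283 + 114 = 1397
voter 14: 1397 + 114 = 1511

29, 143, 257, 371, 485, 599, 713, 827, 941, 1055, 1169, 1283, 1397, 1511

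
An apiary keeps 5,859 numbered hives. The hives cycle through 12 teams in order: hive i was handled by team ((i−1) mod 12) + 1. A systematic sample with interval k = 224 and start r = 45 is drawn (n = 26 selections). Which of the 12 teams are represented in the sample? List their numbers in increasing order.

1, 5, 9

Consecutive selections differ by k = 224, so their team numbers differ by 224 mod 12 = 8.
gcd(224, 12) = 4, so the sample visits 12/4 = 3 distinct residues mod 12.
Start 45 is team 9; the teams hit are 1, 5, 9.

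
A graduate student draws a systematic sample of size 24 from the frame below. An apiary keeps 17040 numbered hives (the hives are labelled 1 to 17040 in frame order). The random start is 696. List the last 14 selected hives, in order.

k = N/n = 17040/24 = 710
11th selection = 696 + 10×710 = 7796
12th: 7796 + 710 = 8506
13th: 8506 + 710 = 9216
14th: 9216 + 710 = 9926
15th: 9926 + 710 = 10636
16th: 10636 + 710 = 11346
17th: 11346 + 710 = 12056
18th: 12056 + 710 = 12766
19th: 12766 + 710 = 13476
20th: 13476 + 710 = 14186
21st: 14186 + 710 = 14896
22nd: 14896 + 710 = 15606
23rd: 15606 + 710 = 16316
24th: 16316 + 710 = 17026

7796, 8506, 9216, 9926, 10636, 11346, 12056, 12766, 13476, 14186, 14896, 15606, 16316, 17026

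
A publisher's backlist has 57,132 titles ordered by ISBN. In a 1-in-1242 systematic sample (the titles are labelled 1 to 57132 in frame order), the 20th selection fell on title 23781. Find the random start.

k = 1242
r = 23781 − (20−1)×1242 = 23781 − 23598 = 183

183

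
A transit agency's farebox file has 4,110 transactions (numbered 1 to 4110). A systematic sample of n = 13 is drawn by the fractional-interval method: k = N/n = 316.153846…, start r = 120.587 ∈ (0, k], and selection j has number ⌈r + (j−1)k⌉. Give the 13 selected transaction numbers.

121, 437, 753, 1070, 1386, 1702, 2018, 2334, 2650, 2966, 3283, 3599, 3915

j=1: r + 0k = 120.587 → ⌈·⌉ = 121
j=2: r + 1k = 436.740846… → ⌈·⌉ = 437
j=3: r + 2k = 752.894692… → ⌈·⌉ = 753
j=4: r + 3k = 1069.048538… → ⌈·⌉ = 1070
j=5: r + 4k = 1385.202384… → ⌈·⌉ = 1386
j=6: r + 5k = 1701.356230… → ⌈·⌉ = 1702
j=7: r + 6k = 2017.510076… → ⌈·⌉ = 2018
j=8: r + 7k = 2333.663923… → ⌈·⌉ = 2334
j=9: r + 8k = 2649.817769… → ⌈·⌉ = 2650
j=10: r + 9k = 2965.971615… → ⌈·⌉ = 2966
j=11: r + 10k = 3282.125461… → ⌈·⌉ = 3283
j=12: r + 11k = 3598.279307… → ⌈·⌉ = 3599
j=13: r + 12k = 3914.433153… → ⌈·⌉ = 3915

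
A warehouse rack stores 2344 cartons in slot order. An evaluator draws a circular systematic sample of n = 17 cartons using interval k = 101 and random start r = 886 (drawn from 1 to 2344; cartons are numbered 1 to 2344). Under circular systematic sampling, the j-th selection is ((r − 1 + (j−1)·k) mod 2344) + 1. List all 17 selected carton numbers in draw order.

886, 987, 1088, 1189, 1290, 1391, 1492, 1593, 1694, 1795, 1896, 1997, 2098, 2199, 2300, 57, 158

Selection 1: 886
Selection 2: 886 + 101 = 987
Selection 3: 987 + 101 = 1088
Selection 4: 1088 + 101 = 1189
Selection 5: 1189 + 101 = 1290
Selection 6: 1290 + 101 = 1391
Selection 7: 1391 + 101 = 1492
Selection 8: 1492 + 101 = 1593
Selection 9: 1593 + 101 = 1694
Selection 10: 1694 + 101 = 1795
Selection 11: 1795 + 101 = 1896
Selection 12: 1896 + 101 = 1997
Selection 13: 1997 + 101 = 2098
Selection 14: 2098 + 101 = 2199
Selection 15: 2199 + 101 = 2300
Selection 16: 2300 + 101 = 2401 → 2401 − 2344 = 57
Selection 17: 57 + 101 = 158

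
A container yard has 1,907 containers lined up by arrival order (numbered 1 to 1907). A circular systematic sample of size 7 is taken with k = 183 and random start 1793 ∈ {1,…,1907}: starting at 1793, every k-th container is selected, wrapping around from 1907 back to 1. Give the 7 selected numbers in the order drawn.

1793, 69, 252, 435, 618, 801, 984

Selection 1: 1793
Selection 2: 1793 + 183 = 1976 → 1976 − 1907 = 69
Selection 3: 69 + 183 = 252
Selection 4: 252 + 183 = 435
Selection 5: 435 + 183 = 618
Selection 6: 618 + 183 = 801
Selection 7: 801 + 183 = 984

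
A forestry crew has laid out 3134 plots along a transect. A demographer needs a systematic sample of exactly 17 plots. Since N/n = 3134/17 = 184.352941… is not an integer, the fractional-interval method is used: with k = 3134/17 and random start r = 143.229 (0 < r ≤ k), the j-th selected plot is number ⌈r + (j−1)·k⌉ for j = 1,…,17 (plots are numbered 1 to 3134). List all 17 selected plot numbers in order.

144, 328, 512, 697, 881, 1065, 1250, 1434, 1619, 1803, 1987, 2172, 2356, 2540, 2725, 2909, 3093

j=1: r + 0k = 143.229 → ⌈·⌉ = 144
j=2: r + 1k = 327.581941… → ⌈·⌉ = 328
j=3: r + 2k = 511.934882… → ⌈·⌉ = 512
j=4: r + 3k = 696.287823… → ⌈·⌉ = 697
j=5: r + 4k = 880.640764… → ⌈·⌉ = 881
j=6: r + 5k = 1064.993705… → ⌈·⌉ = 1065
j=7: r + 6k = 1249.346647… → ⌈·⌉ = 1250
j=8: r + 7k = 1433.699588… → ⌈·⌉ = 1434
j=9: r + 8k = 1618.052529… → ⌈·⌉ = 1619
j=10: r + 9k = 1802.405470… → ⌈·⌉ = 1803
j=11: r + 10k = 1986.758411… → ⌈·⌉ = 1987
j=12: r + 11k = 2171.111352… → ⌈·⌉ = 2172
j=13: r + 12k = 2355.464294… → ⌈·⌉ = 2356
j=14: r + 13k = 2539.817235… → ⌈·⌉ = 2540
j=15: r + 14k = 2724.170176… → ⌈·⌉ = 2725
j=16: r + 15k = 2908.523117… → ⌈·⌉ = 2909
j=17: r + 16k = 3092.876058… → ⌈·⌉ = 3093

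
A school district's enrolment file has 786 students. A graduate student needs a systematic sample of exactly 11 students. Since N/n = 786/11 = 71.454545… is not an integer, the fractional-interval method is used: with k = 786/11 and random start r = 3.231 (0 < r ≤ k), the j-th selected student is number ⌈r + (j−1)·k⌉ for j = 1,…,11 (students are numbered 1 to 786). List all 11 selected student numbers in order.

4, 75, 147, 218, 290, 361, 432, 504, 575, 647, 718

j=1: r + 0k = 3.231 → ⌈·⌉ = 4
j=2: r + 1k = 74.685545… → ⌈·⌉ = 75
j=3: r + 2k = 146.140090… → ⌈·⌉ = 147
j=4: r + 3k = 217.594636… → ⌈·⌉ = 218
j=5: r + 4k = 289.049181… → ⌈·⌉ = 290
j=6: r + 5k = 360.503727… → ⌈·⌉ = 361
j=7: r + 6k = 431.958272… → ⌈·⌉ = 432
j=8: r + 7k = 503.412818… → ⌈·⌉ = 504
j=9: r + 8k = 574.867363… → ⌈·⌉ = 575
j=10: r + 9k = 646.321909… → ⌈·⌉ = 647
j=11: r + 10k = 717.776454… → ⌈·⌉ = 718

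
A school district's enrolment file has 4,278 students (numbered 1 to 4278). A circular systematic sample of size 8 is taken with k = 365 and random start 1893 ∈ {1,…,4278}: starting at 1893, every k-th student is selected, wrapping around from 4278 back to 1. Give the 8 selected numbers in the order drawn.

1893, 2258, 2623, 2988, 3353, 3718, 4083, 170

Selection 1: 1893
Selection 2: 1893 + 365 = 2258
Selection 3: 2258 + 365 = 2623
Selection 4: 2623 + 365 = 2988
Selection 5: 2988 + 365 = 3353
Selection 6: 3353 + 365 = 3718
Selection 7: 3718 + 365 = 4083
Selection 8: 4083 + 365 = 4448 → 4448 − 4278 = 170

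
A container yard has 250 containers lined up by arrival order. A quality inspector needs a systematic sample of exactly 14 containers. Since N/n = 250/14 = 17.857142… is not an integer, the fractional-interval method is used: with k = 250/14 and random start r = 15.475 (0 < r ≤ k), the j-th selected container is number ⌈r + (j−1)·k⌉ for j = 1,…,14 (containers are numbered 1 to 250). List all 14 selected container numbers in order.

16, 34, 52, 70, 87, 105, 123, 141, 159, 177, 195, 212, 230, 248

j=1: r + 0k = 15.475 → ⌈·⌉ = 16
j=2: r + 1k = 33.332142… → ⌈·⌉ = 34
j=3: r + 2k = 51.189285… → ⌈·⌉ = 52
j=4: r + 3k = 69.046428… → ⌈·⌉ = 70
j=5: r + 4k = 86.903571… → ⌈·⌉ = 87
j=6: r + 5k = 104.760714… → ⌈·⌉ = 105
j=7: r + 6k = 122.617857… → ⌈·⌉ = 123
j=8: r + 7k = 140.475 → ⌈·⌉ = 141
j=9: r + 8k = 158.332142… → ⌈·⌉ = 159
j=10: r + 9k = 176.189285… → ⌈·⌉ = 177
j=11: r + 10k = 194.046428… → ⌈·⌉ = 195
j=12: r + 11k = 211.903571… → ⌈·⌉ = 212
j=13: r + 12k = 229.760714… → ⌈·⌉ = 230
j=14: r + 13k = 247.617857… → ⌈·⌉ = 248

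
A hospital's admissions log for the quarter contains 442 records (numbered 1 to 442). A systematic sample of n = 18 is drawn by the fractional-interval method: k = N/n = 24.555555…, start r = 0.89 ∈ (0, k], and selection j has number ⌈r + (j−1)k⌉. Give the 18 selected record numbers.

1, 26, 51, 75, 100, 124, 149, 173, 198, 222, 247, 272, 296, 321, 345, 370, 394, 419

j=1: r + 0k = 0.89 → ⌈·⌉ = 1
j=2: r + 1k = 25.445555… → ⌈·⌉ = 26
j=3: r + 2k = 50.001111… → ⌈·⌉ = 51
j=4: r + 3k = 74.556666… → ⌈·⌉ = 75
j=5: r + 4k = 99.112222… → ⌈·⌉ = 100
j=6: r + 5k = 123.667777… → ⌈·⌉ = 124
j=7: r + 6k = 148.223333… → ⌈·⌉ = 149
j=8: r + 7k = 172.778888… → ⌈·⌉ = 173
j=9: r + 8k = 197.334444… → ⌈·⌉ = 198
j=10: r + 9k = 221.89 → ⌈·⌉ = 222
j=11: r + 10k = 246.445555… → ⌈·⌉ = 247
j=12: r + 11k = 271.001111… → ⌈·⌉ = 272
j=13: r + 12k = 295.556666… → ⌈·⌉ = 296
j=14: r + 13k = 320.112222… → ⌈·⌉ = 321
j=15: r + 14k = 344.667777… → ⌈·⌉ = 345
j=16: r + 15k = 369.223333… → ⌈·⌉ = 370
j=17: r + 16k = 393.778888… → ⌈·⌉ = 394
j=18: r + 17k = 418.334444… → ⌈·⌉ = 419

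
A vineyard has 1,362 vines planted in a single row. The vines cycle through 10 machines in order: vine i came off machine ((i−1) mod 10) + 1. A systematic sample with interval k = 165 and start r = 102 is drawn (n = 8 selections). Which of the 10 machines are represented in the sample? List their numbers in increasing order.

2, 7

Consecutive selections differ by k = 165, so their machine numbers differ by 165 mod 10 = 5.
gcd(165, 10) = 5, so the sample visits 10/5 = 2 distinct residues mod 10.
Start 102 is machine 2; the machines hit are 2, 7.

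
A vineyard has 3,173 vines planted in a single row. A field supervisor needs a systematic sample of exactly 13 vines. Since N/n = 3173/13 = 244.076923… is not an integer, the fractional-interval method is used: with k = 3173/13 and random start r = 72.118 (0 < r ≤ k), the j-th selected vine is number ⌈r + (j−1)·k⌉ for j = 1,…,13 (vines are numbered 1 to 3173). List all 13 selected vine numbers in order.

73, 317, 561, 805, 1049, 1293, 1537, 1781, 2025, 2269, 2513, 2757, 3002

j=1: r + 0k = 72.118 → ⌈·⌉ = 73
j=2: r + 1k = 316.194923… → ⌈·⌉ = 317
j=3: r + 2k = 560.271846… → ⌈·⌉ = 561
j=4: r + 3k = 804.348769… → ⌈·⌉ = 805
j=5: r + 4k = 1048.425692… → ⌈·⌉ = 1049
j=6: r + 5k = 1292.502615… → ⌈·⌉ = 1293
j=7: r + 6k = 1536.579538… → ⌈·⌉ = 1537
j=8: r + 7k = 1780.656461… → ⌈·⌉ = 1781
j=9: r + 8k = 2024.733384… → ⌈·⌉ = 2025
j=10: r + 9k = 2268.810307… → ⌈·⌉ = 2269
j=11: r + 10k = 2512.887230… → ⌈·⌉ = 2513
j=12: r + 11k = 2756.964153… → ⌈·⌉ = 2757
j=13: r + 12k = 3001.041076… → ⌈·⌉ = 3002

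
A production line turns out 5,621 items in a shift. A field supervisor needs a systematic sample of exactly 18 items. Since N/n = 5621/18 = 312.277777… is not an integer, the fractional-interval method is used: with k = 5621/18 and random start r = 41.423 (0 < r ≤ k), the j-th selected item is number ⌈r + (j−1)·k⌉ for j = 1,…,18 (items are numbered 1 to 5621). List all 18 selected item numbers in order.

42, 354, 666, 979, 1291, 1603, 1916, 2228, 2540, 2852, 3165, 3477, 3789, 4102, 4414, 4726, 5038, 5351

j=1: r + 0k = 41.423 → ⌈·⌉ = 42
j=2: r + 1k = 353.700777… → ⌈·⌉ = 354
j=3: r + 2k = 665.978555… → ⌈·⌉ = 666
j=4: r + 3k = 978.256333… → ⌈·⌉ = 979
j=5: r + 4k = 1290.534111… → ⌈·⌉ = 1291
j=6: r + 5k = 1602.811888… → ⌈·⌉ = 1603
j=7: r + 6k = 1915.089666… → ⌈·⌉ = 1916
j=8: r + 7k = 2227.367444… → ⌈·⌉ = 2228
j=9: r + 8k = 2539.645222… → ⌈·⌉ = 2540
j=10: r + 9k = 2851.923 → ⌈·⌉ = 2852
j=11: r + 10k = 3164.200777… → ⌈·⌉ = 3165
j=12: r + 11k = 3476.478555… → ⌈·⌉ = 3477
j=13: r + 12k = 3788.756333… → ⌈·⌉ = 3789
j=14: r + 13k = 4101.034111… → ⌈·⌉ = 4102
j=15: r + 14k = 4413.311888… → ⌈·⌉ = 4414
j=16: r + 15k = 4725.589666… → ⌈·⌉ = 4726
j=17: r + 16k = 5037.867444… → ⌈·⌉ = 5038
j=18: r + 17k = 5350.145222… → ⌈·⌉ = 5351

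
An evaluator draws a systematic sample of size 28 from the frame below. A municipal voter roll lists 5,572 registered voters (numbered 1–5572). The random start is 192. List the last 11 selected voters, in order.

3575, 3774, 3973, 4172, 4371, 4570, 4769, 4968, 5167, 5366, 5565

k = N/n = 5572/28 = 199
18th selection = 192 + 17×199 = 3575
19th: 3575 + 199 = 3774
20th: 3774 + 199 = 3973
21st: 3973 + 199 = 4172
22nd: 4172 + 199 = 4371
23rd: 4371 + 199 = 4570
24th: 4570 + 199 = 4769
25th: 4769 + 199 = 4968
26th: 4968 + 199 = 5167
27th: 5167 + 199 = 5366
28th: 5366 + 199 = 5565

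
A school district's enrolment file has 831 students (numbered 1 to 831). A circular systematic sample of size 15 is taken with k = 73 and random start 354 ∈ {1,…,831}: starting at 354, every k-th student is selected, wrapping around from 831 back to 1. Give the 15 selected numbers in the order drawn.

Selection 1: 354
Selection 2: 354 + 73 = 427
Selection 3: 427 + 73 = 500
Selection 4: 500 + 73 = 573
Selection 5: 573 + 73 = 646
Selection 6: 646 + 73 = 719
Selection 7: 719 + 73 = 792
Selection 8: 792 + 73 = 865 → 865 − 831 = 34
Selection 9: 34 + 73 = 107
Selection 10: 107 + 73 = 180
Selection 11: 180 + 73 = 253
Selection 12: 253 + 73 = 326
Selection 13: 326 + 73 = 399
Selection 14: 399 + 73 = 472
Selection 15: 472 + 73 = 545

354, 427, 500, 573, 646, 719, 792, 34, 107, 180, 253, 326, 399, 472, 545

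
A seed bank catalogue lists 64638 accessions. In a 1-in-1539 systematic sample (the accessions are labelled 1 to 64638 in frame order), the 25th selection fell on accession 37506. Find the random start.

570

k = 1539
r = 37506 − (25−1)×1539 = 37506 − 36936 = 570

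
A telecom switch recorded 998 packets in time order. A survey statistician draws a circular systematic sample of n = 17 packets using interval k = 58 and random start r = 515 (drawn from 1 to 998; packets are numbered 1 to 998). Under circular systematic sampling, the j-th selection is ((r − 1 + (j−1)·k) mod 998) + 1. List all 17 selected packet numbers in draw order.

Selection 1: 515
Selection 2: 515 + 58 = 573
Selection 3: 573 + 58 = 631
Selection 4: 631 + 58 = 689
Selection 5: 689 + 58 = 747
Selection 6: 747 + 58 = 805
Selection 7: 805 + 58 = 863
Selection 8: 863 + 58 = 921
Selection 9: 921 + 58 = 979
Selection 10: 979 + 58 = 1037 → 1037 − 998 = 39
Selection 11: 39 + 58 = 97
Selection 12: 97 + 58 = 155
Selection 13: 155 + 58 = 213
Selection 14: 213 + 58 = 271
Selection 15: 271 + 58 = 329
Selection 16: 329 + 58 = 387
Selection 17: 387 + 58 = 445

515, 573, 631, 689, 747, 805, 863, 921, 979, 39, 97, 155, 213, 271, 329, 387, 445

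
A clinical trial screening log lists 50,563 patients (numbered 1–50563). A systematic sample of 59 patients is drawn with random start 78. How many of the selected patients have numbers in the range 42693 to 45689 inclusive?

4

k = 50563/59 = 857
First selection ≥ 42693: 78 + ⌈(42693−78)/857⌉·857 = 78 + 50×857 = 42928
Last selection ≤ 45689: 78 + ⌊(45689−78)/857⌋·857 = 78 + 53×857 = 45499
Count = 53 − 50 + 1 = 4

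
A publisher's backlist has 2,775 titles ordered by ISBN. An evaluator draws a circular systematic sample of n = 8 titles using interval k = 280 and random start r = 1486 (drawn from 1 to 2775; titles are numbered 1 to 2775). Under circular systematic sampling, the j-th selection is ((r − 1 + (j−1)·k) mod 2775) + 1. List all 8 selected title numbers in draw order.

Selection 1: 1486
Selection 2: 1486 + 280 = 1766
Selection 3: 1766 + 280 = 2046
Selection 4: 2046 + 280 = 2326
Selection 5: 2326 + 280 = 2606
Selection 6: 2606 + 280 = 2886 → 2886 − 2775 = 111
Selection 7: 111 + 280 = 391
Selection 8: 391 + 280 = 671

1486, 1766, 2046, 2326, 2606, 111, 391, 671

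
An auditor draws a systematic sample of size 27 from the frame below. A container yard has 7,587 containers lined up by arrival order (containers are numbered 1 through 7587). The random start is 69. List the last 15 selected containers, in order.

k = N/n = 7587/27 = 281
13th selection = 69 + 12×281 = 3441
14th: 3441 + 281 = 3722
15th: 3722 + 281 = 4003
16th: 4003 + 281 = 4284
17th: 4284 + 281 = 4565
18th: 4565 + 281 = 4846
19th: 4846 + 281 = 5127
20th: 5127 + 281 = 5408
21st: 5408 + 281 = 5689
22nd: 5689 + 281 = 5970
23rd: 5970 + 281 = 6251
24th: 6251 + 281 = 6532
25th: 6532 + 281 = 6813
26th: 6813 + 281 = 7094
27th: 7094 + 281 = 7375

3441, 3722, 4003, 4284, 4565, 4846, 5127, 5408, 5689, 5970, 6251, 6532, 6813, 7094, 7375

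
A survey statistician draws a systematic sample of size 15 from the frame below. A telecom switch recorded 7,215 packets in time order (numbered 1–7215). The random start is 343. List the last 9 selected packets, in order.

3229, 3710, 4191, 4672, 5153, 5634, 6115, 6596, 7077

k = N/n = 7215/15 = 481
7th selection = 343 + 6×481 = 3229
8th: 3229 + 481 = 3710
9th: 3710 + 481 = 4191
10th: 4191 + 481 = 4672
11th: 4672 + 481 = 5153
12th: 5153 + 481 = 5634
13th: 5634 + 481 = 6115
14th: 6115 + 481 = 6596
15th: 6596 + 481 = 7077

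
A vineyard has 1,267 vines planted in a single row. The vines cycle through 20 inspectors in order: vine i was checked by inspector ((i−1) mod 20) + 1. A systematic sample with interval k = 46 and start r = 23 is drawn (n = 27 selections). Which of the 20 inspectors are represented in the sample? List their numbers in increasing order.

Consecutive selections differ by k = 46, so their inspector numbers differ by 46 mod 20 = 6.
gcd(46, 20) = 2, so the sample visits 20/2 = 10 distinct residues mod 20.
Start 23 is inspector 3; the inspectors hit are 1, 3, 5, 7, 9, 11, 13, 15, 17, 19.

1, 3, 5, 7, 9, 11, 13, 15, 17, 19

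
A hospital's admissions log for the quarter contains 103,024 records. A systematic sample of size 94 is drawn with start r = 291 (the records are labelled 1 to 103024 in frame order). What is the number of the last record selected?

k = 103024/94 = 1096
94th selection = r + (94−1)·k = 291 + 93×1096 = 291 + 101928 = 102219

102219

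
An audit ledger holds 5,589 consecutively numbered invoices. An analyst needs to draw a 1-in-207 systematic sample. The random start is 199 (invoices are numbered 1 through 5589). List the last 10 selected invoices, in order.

3718, 3925, 4132, 4339, 4546, 4753, 4960, 5167, 5374, 5581

18th selection = 199 + 17×207 = 3718
19th: 3718 + 207 = 3925
20th: 3925 + 207 = 4132
21st: 4132 + 207 = 4339
22nd: 4339 + 207 = 4546
23rd: 4546 + 207 = 4753
24th: 4753 + 207 = 4960
25th: 4960 + 207 = 5167
26th: 5167 + 207 = 5374
27th: 5374 + 207 = 5581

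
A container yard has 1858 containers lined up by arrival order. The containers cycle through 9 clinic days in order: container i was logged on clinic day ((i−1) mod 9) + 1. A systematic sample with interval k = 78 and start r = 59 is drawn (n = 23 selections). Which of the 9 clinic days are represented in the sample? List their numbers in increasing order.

2, 5, 8

Consecutive selections differ by k = 78, so their clinic day numbers differ by 78 mod 9 = 6.
gcd(78, 9) = 3, so the sample visits 9/3 = 3 distinct residues mod 9.
Start 59 is clinic day 5; the clinic days hit are 2, 5, 8.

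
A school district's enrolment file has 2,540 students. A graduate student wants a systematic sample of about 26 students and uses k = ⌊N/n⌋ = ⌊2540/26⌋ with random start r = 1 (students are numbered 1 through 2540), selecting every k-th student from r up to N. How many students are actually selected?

k = ⌊2540/26⌋ = 97
Achieved size = ⌊(2540 − 1)/97⌋ + 1 = ⌊2539/97⌋ + 1 = 26 + 1 = 27
(last selection: 1 + 26×97 = 2523 ≤ 2540; next would be 2620 > 2540)

27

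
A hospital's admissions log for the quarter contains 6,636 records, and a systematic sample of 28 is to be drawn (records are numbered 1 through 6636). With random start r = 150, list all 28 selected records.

150, 387, 624, 861, 1098, 1335, 1572, 1809, 2046, 2283, 2520, 2757, 2994, 3231, 3468, 3705, 3942, 4179, 4416, 4653, 4890, 5127, 5364, 5601, 5838, 6075, 6312, 6549

k = N/n = 6636/28 = 237
record 1: 150
record 2: 150 + 237 = 387
record 3: 387 + 237 = 624
record 4: 624 + 237 = 861
record 5: 861 + 237 = 1098
record 6: 1098 + 237 = 1335
record 7: 1335 + 237 = 1572
record 8: 1572 + 237 = 1809
record 9: 1809 + 237 = 2046
record 10: 2046 + 237 = 2283
record 11: 2283 + 237 = 2520
record 12: 2520 + 237 = 2757
record 13: 2757 + 237 = 2994
record 14: 2994 + 237 = 3231
record 15: 3231 + 237 = 3468
record 16: 3468 + 237 = 3705
record 17: 3705 + 237 = 3942
record 18: 3942 + 237 = 4179
record 19: 4179 + 237 = 4416
record 20: 4416 + 237 = 4653
record 21: 4653 + 237 = 4890
record 22: 4890 + 237 = 5127
record 23: 5127 + 237 = 5364
record 24: 5364 + 237 = 5601
record 25: 5601 + 237 = 5838
record 26: 5838 + 237 = 6075
record 27: 6075 + 237 = 6312
record 28: 6312 + 237 = 6549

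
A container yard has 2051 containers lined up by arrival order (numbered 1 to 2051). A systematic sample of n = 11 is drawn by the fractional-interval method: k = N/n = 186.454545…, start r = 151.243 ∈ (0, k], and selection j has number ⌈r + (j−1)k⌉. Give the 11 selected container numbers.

j=1: r + 0k = 151.243 → ⌈·⌉ = 152
j=2: r + 1k = 337.697545… → ⌈·⌉ = 338
j=3: r + 2k = 524.152090… → ⌈·⌉ = 525
j=4: r + 3k = 710.606636… → ⌈·⌉ = 711
j=5: r + 4k = 897.061181… → ⌈·⌉ = 898
j=6: r + 5k = 1083.515727… → ⌈·⌉ = 1084
j=7: r + 6k = 1269.970272… → ⌈·⌉ = 1270
j=8: r + 7k = 1456.424818… → ⌈·⌉ = 1457
j=9: r + 8k = 1642.879363… → ⌈·⌉ = 1643
j=10: r + 9k = 1829.333909… → ⌈·⌉ = 1830
j=11: r + 10k = 2015.788454… → ⌈·⌉ = 2016

152, 338, 525, 711, 898, 1084, 1270, 1457, 1643, 1830, 2016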